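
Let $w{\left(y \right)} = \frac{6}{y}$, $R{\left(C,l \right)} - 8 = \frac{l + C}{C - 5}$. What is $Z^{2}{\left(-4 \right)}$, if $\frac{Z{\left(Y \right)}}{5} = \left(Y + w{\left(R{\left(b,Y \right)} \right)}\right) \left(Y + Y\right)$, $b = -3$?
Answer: $\frac{89113600}{5041} \approx 17678.0$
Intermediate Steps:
$R{\left(C,l \right)} = 8 + \frac{C + l}{-5 + C}$ ($R{\left(C,l \right)} = 8 + \frac{l + C}{C - 5} = 8 + \frac{C + l}{-5 + C}$)
$Z{\left(Y \right)} = 10 Y \left(Y + \frac{6}{\frac{67}{8} - \frac{Y}{8}}\right)$ ($Z{\left(Y \right)} = 5 \left(Y + \frac{6}{\frac{1}{-5 - 3} \left(-40 + Y + 9 \left(-3\right)\right)}\right) \left(Y + Y\right) = 5 \left(Y + \frac{6}{\frac{1}{-8} \left(-40 + Y - 27\right)}\right) 2 Y = 5 \left(Y + \frac{6}{\left(- \frac{1}{8}\right) \left(-67 + Y\right)}\right) 2 Y = 5 \left(Y + \frac{6}{\frac{67}{8} - \frac{Y}{8}}\right) 2 Y = 5 \cdot 2 Y \left(Y + \frac{6}{\frac{67}{8} - \frac{Y}{8}}\right) = 10 Y \left(Y + \frac{6}{\frac{67}{8} - \frac{Y}{8}}\right)$)
$Z^{2}{\left(-4 \right)} = \left(10 \left(-4\right) \frac{1}{-67 - 4} \left(-48 - 4 \left(-67 - 4\right)\right)\right)^{2} = \left(10 \left(-4\right) \frac{1}{-71} \left(-48 - -284\right)\right)^{2} = \left(10 \left(-4\right) \left(- \frac{1}{71}\right) \left(-48 + 284\right)\right)^{2} = \left(10 \left(-4\right) \left(- \frac{1}{71}\right) 236\right)^{2} = \left(\frac{9440}{71}\right)^{2} = \frac{89113600}{5041}$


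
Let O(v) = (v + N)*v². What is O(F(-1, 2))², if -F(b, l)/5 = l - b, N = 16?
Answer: 50625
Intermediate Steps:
F(b, l) = -5*l + 5*b (F(b, l) = -5*(l - b) = -5*l + 5*b)
O(v) = v²*(16 + v) (O(v) = (v + 16)*v² = (16 + v)*v² = v²*(16 + v))
O(F(-1, 2))² = ((-5*2 + 5*(-1))²*(16 + (-5*2 + 5*(-1))))² = ((-10 - 5)²*(16 + (-10 - 5)))² = ((-15)²*(16 - 15))² = (225*1)² = 225² = 50625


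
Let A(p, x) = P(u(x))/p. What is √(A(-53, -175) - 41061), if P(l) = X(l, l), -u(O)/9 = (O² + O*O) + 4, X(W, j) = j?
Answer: I*√86122191/53 ≈ 175.1*I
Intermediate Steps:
u(O) = -36 - 18*O² (u(O) = -9*((O² + O*O) + 4) = -9*((O² + O²) + 4) = -9*(2*O² + 4) = -9*(4 + 2*O²) = -36 - 18*O²)
P(l) = l
A(p, x) = (-36 - 18*x²)/p
√(A(-53, -175) - 41061) = √(18*(-2 - 1*(-175)²)/(-53) - 41061) = √(18*(-1/53)*(-2 - 1*30625) - 41061) = √(18*(-1/53)*(-2 - 30625) - 41061) = √(18*(-1/53)*(-30627) - 41061) = √(551286/53 - 41061) = √(-1624947/53) = I*√86122191/53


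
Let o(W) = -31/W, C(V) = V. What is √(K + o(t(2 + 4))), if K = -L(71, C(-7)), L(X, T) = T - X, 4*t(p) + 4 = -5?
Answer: √826/3 ≈ 9.5801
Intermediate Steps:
t(p) = -9/4 (t(p) = -1 + (¼)*(-5) = -1 - 5/4 = -9/4)
K = 78 (K = -(-7 - 1*71) = -(-7 - 71) = -1*(-78) = 78)
√(K + o(t(2 + 4))) = √(78 - 31/(-9/4)) = √(78 - 31*(-4/9)) = √(78 + 124/9) = √(826/9) = √826/3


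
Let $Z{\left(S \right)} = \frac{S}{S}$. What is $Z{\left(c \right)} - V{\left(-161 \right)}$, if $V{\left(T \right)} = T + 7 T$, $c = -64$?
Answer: $1289$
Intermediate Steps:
$V{\left(T \right)} = 8 T$
$Z{\left(S \right)} = 1$
$Z{\left(c \right)} - V{\left(-161 \right)} = 1 - 8 \left(-161\right) = 1 - -1288 = 1 + 1288 = 1289$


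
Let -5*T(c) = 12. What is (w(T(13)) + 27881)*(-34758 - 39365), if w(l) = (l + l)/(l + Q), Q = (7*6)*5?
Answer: -357525545307/173 ≈ -2.0666e+9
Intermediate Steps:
T(c) = -12/5 (T(c) = -⅕*12 = -12/5)
Q = 210 (Q = 42*5 = 210)
w(l) = 2*l/(210 + l) (w(l) = (l + l)/(l + 210) = (2*l)/(210 + l) = 2*l/(210 + l))
(w(T(13)) + 27881)*(-34758 - 39365) = (2*(-12/5)/(210 - 12/5) + 27881)*(-34758 - 39365) = (2*(-12/5)/(1038/5) + 27881)*(-74123) = (2*(-12/5)*(5/1038) + 27881)*(-74123) = (-4/173 + 27881)*(-74123) = (4823409/173)*(-74123) = -357525545307/173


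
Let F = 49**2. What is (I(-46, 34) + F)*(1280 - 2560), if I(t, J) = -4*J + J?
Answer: -2942720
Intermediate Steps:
F = 2401
I(t, J) = -3*J
(I(-46, 34) + F)*(1280 - 2560) = (-3*34 + 2401)*(1280 - 2560) = (-102 + 2401)*(-1280) = 2299*(-1280) = -2942720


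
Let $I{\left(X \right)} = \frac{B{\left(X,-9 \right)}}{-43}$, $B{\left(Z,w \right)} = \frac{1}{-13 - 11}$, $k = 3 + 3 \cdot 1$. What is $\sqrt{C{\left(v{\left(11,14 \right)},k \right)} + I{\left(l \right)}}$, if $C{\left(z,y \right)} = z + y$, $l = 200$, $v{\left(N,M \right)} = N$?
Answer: $\frac{11 \sqrt{37410}}{516} \approx 4.1232$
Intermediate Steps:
$k = 6$ ($k = 3 + 3 = 6$)
$C{\left(z,y \right)} = y + z$
$B{\left(Z,w \right)} = - \frac{1}{24}$ ($B{\left(Z,w \right)} = \frac{1}{-24} = - \frac{1}{24}$)
$I{\left(X \right)} = \frac{1}{1032}$ ($I{\left(X \right)} = - \frac{1}{24 \left(-43\right)} = \left(- \frac{1}{24}\right) \left(- \frac{1}{43}\right) = \frac{1}{1032}$)
$\sqrt{C{\left(v{\left(11,14 \right)},k \right)} + I{\left(l \right)}} = \sqrt{\left(6 + 11\right) + \frac{1}{1032}} = \sqrt{17 + \frac{1}{1032}} = \sqrt{\frac{17545}{1032}} = \frac{11 \sqrt{37410}}{516}$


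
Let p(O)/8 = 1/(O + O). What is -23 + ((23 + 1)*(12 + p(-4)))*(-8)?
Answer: -2135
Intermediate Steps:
p(O) = 4/O (p(O) = 8/(O + O) = 8/((2*O)) = 8*(1/(2*O)) = 4/O)
-23 + ((23 + 1)*(12 + p(-4)))*(-8) = -23 + ((23 + 1)*(12 + 4/(-4)))*(-8) = -23 + (24*(12 + 4*(-¼)))*(-8) = -23 + (24*(12 - 1))*(-8) = -23 + (24*11)*(-8) = -23 + 264*(-8) = -23 - 2112 = -2135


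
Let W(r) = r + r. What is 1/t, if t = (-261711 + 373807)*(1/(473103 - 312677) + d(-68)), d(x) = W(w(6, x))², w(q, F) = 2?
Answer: 80213/143864959216 ≈ 5.5756e-7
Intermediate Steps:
W(r) = 2*r
d(x) = 16 (d(x) = (2*2)² = 4² = 16)
t = 143864959216/80213 (t = (-261711 + 373807)*(1/(473103 - 312677) + 16) = 112096*(1/160426 + 16) = 112096*(2566817/160426) = 143864959216/80213 ≈ 1.7935e+6)
1/t = 1/(143864959216/80213) = 80213/143864959216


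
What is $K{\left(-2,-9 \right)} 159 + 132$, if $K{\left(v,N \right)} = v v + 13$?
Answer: $2835$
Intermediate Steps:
$K{\left(v,N \right)} = 13 + v^{2}$ ($K{\left(v,N \right)} = v^{2} + 13 = 13 + v^{2}$)
$K{\left(-2,-9 \right)} 159 + 132 = \left(13 + \left(-2\right)^{2}\right) 159 + 132 = \left(13 + 4\right) 159 + 132 = 17 \cdot 159 + 132 = 2703 + 132 = 2835$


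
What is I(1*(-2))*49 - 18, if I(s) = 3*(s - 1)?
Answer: -459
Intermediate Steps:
I(s) = -3 + 3*s (I(s) = 3*(-1 + s) = -3 + 3*s)
I(1*(-2))*49 - 18 = (-3 + 3*(1*(-2)))*49 - 18 = (-3 + 3*(-2))*49 - 18 = (-3 - 6)*49 - 18 = -9*49 - 18 = -441 - 18 = -459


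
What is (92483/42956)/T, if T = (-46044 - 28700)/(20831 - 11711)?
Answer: -26357655/100334477 ≈ -0.26270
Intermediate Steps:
T = -9343/1140 (T = -74744/9120 = -74744*1/9120 = -9343/1140 ≈ -8.1956)
(92483/42956)/T = (92483/42956)/(-9343/1140) = (92483*(1/42956))*(-1140/9343) = (92483/42956)*(-1140/9343) = -26357655/100334477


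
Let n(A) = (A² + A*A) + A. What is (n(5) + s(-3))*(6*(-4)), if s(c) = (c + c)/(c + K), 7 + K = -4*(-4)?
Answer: -1296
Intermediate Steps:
K = 9 (K = -7 - 4*(-4) = -7 + 16 = 9)
s(c) = 2*c/(9 + c) (s(c) = (c + c)/(c + 9) = (2*c)/(9 + c) = 2*c/(9 + c))
n(A) = A + 2*A² (n(A) = (A² + A²) + A = 2*A² + A = A + 2*A²)
(n(5) + s(-3))*(6*(-4)) = (5*(1 + 2*5) + 2*(-3)/(9 - 3))*(6*(-4)) = (5*(1 + 10) + 2*(-3)/6)*(-24) = (5*11 + 2*(-3)*(⅙))*(-24) = (55 - 1)*(-24) = 54*(-24) = -1296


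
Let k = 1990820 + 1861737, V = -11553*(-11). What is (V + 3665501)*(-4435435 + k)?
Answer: -2210613776752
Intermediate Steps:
V = 127083
k = 3852557
(V + 3665501)*(-4435435 + k) = (127083 + 3665501)*(-4435435 + 3852557) = 3792584*(-582878) = -2210613776752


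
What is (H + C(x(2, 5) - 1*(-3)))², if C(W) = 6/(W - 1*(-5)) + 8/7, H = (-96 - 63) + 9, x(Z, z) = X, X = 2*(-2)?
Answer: 4255969/196 ≈ 21714.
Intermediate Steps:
X = -4
x(Z, z) = -4
H = -150 (H = -159 + 9 = -150)
C(W) = 8/7 + 6/(5 + W) (C(W) = 6/(W + 5) + 8*(⅐) = 6/(5 + W) + 8/7 = 8/7 + 6/(5 + W))
(H + C(x(2, 5) - 1*(-3)))² = (-150 + 2*(41 + 4*(-4 - 1*(-3)))/(7*(5 + (-4 - 1*(-3)))))² = (-150 + 2*(41 + 4*(-4 + 3))/(7*(5 + (-4 + 3))))² = (-150 + 2*(41 + 4*(-1))/(7*(5 - 1)))² = (-150 + (2/7)*(41 - 4)/4)² = (-150 + (2/7)*(¼)*37)² = (-150 + 37/14)² = (-2063/14)² = 4255969/196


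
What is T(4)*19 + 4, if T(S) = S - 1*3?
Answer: 23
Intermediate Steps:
T(S) = -3 + S (T(S) = S - 3 = -3 + S)
T(4)*19 + 4 = (-3 + 4)*19 + 4 = 1*19 + 4 = 19 + 4 = 23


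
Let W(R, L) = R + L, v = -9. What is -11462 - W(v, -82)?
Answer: -11371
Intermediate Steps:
W(R, L) = L + R
-11462 - W(v, -82) = -11462 - (-82 - 9) = -11462 - 1*(-91) = -11462 + 91 = -11371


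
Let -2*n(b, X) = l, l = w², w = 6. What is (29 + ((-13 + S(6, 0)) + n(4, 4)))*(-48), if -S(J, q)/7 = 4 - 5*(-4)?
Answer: 8160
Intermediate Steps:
S(J, q) = -168 (S(J, q) = -7*(4 - 5*(-4)) = -7*(4 + 20) = -7*24 = -168)
l = 36 (l = 6² = 36)
n(b, X) = -18 (n(b, X) = -½*36 = -18)
(29 + ((-13 + S(6, 0)) + n(4, 4)))*(-48) = (29 + ((-13 - 168) - 18))*(-48) = (29 + (-181 - 18))*(-48) = (29 - 199)*(-48) = -170*(-48) = 8160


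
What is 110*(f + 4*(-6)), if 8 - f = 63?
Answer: -8690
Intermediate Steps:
f = -55 (f = 8 - 1*63 = 8 - 63 = -55)
110*(f + 4*(-6)) = 110*(-55 + 4*(-6)) = 110*(-55 - 24) = 110*(-79) = -8690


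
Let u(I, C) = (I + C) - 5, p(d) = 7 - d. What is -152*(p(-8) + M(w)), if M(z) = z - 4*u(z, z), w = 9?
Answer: 4256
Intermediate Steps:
u(I, C) = -5 + C + I (u(I, C) = (C + I) - 5 = -5 + C + I)
M(z) = 20 - 7*z (M(z) = z - 4*(-5 + z + z) = z - 4*(-5 + 2*z) = z + (20 - 8*z) = 20 - 7*z)
-152*(p(-8) + M(w)) = -152*((7 - 1*(-8)) + (20 - 7*9)) = -152*((7 + 8) + (20 - 63)) = -152*(15 - 43) = -152*(-28) = 4256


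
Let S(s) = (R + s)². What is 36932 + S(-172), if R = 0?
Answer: 66516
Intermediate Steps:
S(s) = s² (S(s) = (0 + s)² = s²)
36932 + S(-172) = 36932 + (-172)² = 36932 + 29584 = 66516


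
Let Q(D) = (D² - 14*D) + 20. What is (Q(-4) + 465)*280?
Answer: 155960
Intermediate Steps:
Q(D) = 20 + D² - 14*D
(Q(-4) + 465)*280 = ((20 + (-4)² - 14*(-4)) + 465)*280 = ((20 + 16 + 56) + 465)*280 = (92 + 465)*280 = 557*280 = 155960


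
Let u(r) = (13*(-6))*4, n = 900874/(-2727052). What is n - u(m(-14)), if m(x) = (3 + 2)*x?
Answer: 424969675/1363526 ≈ 311.67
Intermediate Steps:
m(x) = 5*x
n = -450437/1363526 (n = 900874*(-1/2727052) = -450437/1363526 ≈ -0.33035)
u(r) = -312 (u(r) = -78*4 = -312)
n - u(m(-14)) = -450437/1363526 - 1*(-312) = -450437/1363526 + 312 = 424969675/1363526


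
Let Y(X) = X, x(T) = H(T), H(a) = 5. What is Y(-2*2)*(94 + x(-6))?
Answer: -396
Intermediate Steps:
x(T) = 5
Y(-2*2)*(94 + x(-6)) = (-2*2)*(94 + 5) = -4*99 = -396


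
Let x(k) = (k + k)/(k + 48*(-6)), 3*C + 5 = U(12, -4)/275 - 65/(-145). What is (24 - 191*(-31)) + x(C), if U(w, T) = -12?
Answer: 571963523/96209 ≈ 5945.0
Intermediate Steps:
C = -12216/7975 (C = -5/3 + (-12/275 - 65/(-145))/3 = -5/3 + (-12*1/275 - 65*(-1/145))/3 = -5/3 + (-12/275 + 13/29)/3 = -5/3 + (⅓)*(3227/7975) = -5/3 + 3227/23925 = -12216/7975 ≈ -1.5318)
x(k) = 2*k/(-288 + k) (x(k) = (2*k)/(k - 288) = (2*k)/(-288 + k) = 2*k/(-288 + k))
(24 - 191*(-31)) + x(C) = (24 - 191*(-31)) + 2*(-12216/7975)/(-288 - 12216/7975) = (24 + 5921) + 2*(-12216/7975)/(-2309016/7975) = 5945 + 2*(-12216/7975)*(-7975/2309016) = 5945 + 1018/96209 = 571963523/96209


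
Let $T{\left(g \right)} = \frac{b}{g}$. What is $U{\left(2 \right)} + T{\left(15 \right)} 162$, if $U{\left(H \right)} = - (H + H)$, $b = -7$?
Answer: $- \frac{398}{5} \approx -79.6$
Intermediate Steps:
$U{\left(H \right)} = - 2 H$
$T{\left(g \right)} = - \frac{7}{g}$
$U{\left(2 \right)} + T{\left(15 \right)} 162 = \left(-2\right) 2 + - \frac{7}{15} \cdot 162 = -4 + \left(-7\right) \frac{1}{15} \cdot 162 = -4 - \frac{378}{5} = - \frac{398}{5}$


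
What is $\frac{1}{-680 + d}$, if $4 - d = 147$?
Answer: $- \frac{1}{823} \approx -0.0012151$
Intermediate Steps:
$d = -143$ ($d = 4 - 147 = -143$)
$\frac{1}{-680 + d} = \frac{1}{-680 - 143} = \frac{1}{-823} = - \frac{1}{823}$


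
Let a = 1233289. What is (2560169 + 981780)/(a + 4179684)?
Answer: 3541949/5412973 ≈ 0.65434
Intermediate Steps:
(2560169 + 981780)/(a + 4179684) = (2560169 + 981780)/(1233289 + 4179684) = 3541949/5412973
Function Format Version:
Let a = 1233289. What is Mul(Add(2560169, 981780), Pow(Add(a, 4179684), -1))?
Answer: Rational(3541949, 5412973) ≈ 0.65434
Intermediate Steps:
Mul(Add(2560169, 981780), Pow(Add(a, 4179684), -1)) = Mul(Add(2560169, 981780), Pow(Add(1233289, 4179684), -1)) = Mul(3541949, Pow(5412973, -1)) = Mul(3541949, Rational(1, 5412973)) = Rational(3541949, 5412973)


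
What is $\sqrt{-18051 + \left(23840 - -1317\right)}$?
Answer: $\sqrt{7106} \approx 84.297$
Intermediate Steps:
$\sqrt{-18051 + \left(23840 - -1317\right)} = \sqrt{-18051 + \left(23840 + 1317\right)} = \sqrt{-18051 + 25157} = \sqrt{7106}$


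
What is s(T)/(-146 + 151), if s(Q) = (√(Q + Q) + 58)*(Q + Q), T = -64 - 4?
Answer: -7888/5 - 272*I*√34/5 ≈ -1577.6 - 317.2*I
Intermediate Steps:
T = -68
s(Q) = 2*Q*(58 + √2*√Q) (s(Q) = (√(2*Q) + 58)*(2*Q) = (√2*√Q + 58)*(2*Q) = (58 + √2*√Q)*(2*Q) = 2*Q*(58 + √2*√Q))
s(T)/(-146 + 151) = (116*(-68) + 2*√2*(-68)^(3/2))/(-146 + 151) = (-7888 + 2*√2*(-136*I*√17))/5 = (-7888 - 272*I*√34)*(⅕) = -7888/5 - 272*I*√34/5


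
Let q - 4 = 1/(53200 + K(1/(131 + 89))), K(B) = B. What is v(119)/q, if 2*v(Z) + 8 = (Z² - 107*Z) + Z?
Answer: 6004152513/31210816 ≈ 192.37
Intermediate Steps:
v(Z) = -4 + Z²/2 - 53*Z (v(Z) = -4 + ((Z² - 107*Z) + Z)/2 = -4 + (Z² - 106*Z)/2 = -4 + (Z²/2 - 53*Z) = -4 + Z²/2 - 53*Z)
q = 46816224/11704001 (q = 4 + 1/(53200 + 1/(131 + 89)) = 4 + 1/(53200 + 1/220) = 4 + 1/(11704001/220) = 4 + 220/11704001 = 46816224/11704001 ≈ 4.0000)
v(119)/q = (-4 + (½)*119² - 53*119)/(46816224/11704001) = (-4 + (½)*14161 - 6307)*(11704001/46816224) = (-4 + 14161/2 - 6307)*(11704001/46816224) = (1539/2)*(11704001/46816224) = 6004152513/31210816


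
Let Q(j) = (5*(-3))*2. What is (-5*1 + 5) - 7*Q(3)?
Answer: 210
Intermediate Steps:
Q(j) = -30 (Q(j) = -15*2 = -30)
(-5*1 + 5) - 7*Q(3) = (-5*1 + 5) - 7*(-30) = (-5 + 5) + 210 = 0 + 210 = 210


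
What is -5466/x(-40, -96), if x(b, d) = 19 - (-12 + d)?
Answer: -5466/127 ≈ -43.039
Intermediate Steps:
x(b, d) = 31 - d (x(b, d) = 19 + (12 - d) = 31 - d)
-5466/x(-40, -96) = -5466/(31 - 1*(-96)) = -5466/(31 + 96) = -5466/127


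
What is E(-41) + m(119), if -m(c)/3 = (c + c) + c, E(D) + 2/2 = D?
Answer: -1113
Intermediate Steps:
E(D) = -1 + D
m(c) = -9*c (m(c) = -3*((c + c) + c) = -3*(2*c + c) = -9*c)
E(-41) + m(119) = (-1 - 41) - 9*119 = -42 - 1071 = -1113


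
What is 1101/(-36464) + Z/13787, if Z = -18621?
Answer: -694175631/502729168 ≈ -1.3808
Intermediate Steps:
1101/(-36464) + Z/13787 = 1101/(-36464) - 18621/13787 = 1101*(-1/36464) - 18621*1/13787 = -1101/36464 - 18621/13787 = -694175631/502729168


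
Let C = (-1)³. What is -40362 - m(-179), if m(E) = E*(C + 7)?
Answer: -39288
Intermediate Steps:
C = -1
m(E) = 6*E (m(E) = E*(-1 + 7) = E*6 = 6*E)
-40362 - m(-179) = -40362 - 6*(-179) = -40362 - 1*(-1074) = -40362 + 1074 = -39288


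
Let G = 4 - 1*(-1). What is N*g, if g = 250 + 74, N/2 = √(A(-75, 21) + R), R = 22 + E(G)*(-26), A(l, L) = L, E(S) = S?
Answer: 648*I*√87 ≈ 6044.1*I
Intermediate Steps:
G = 5 (G = 4 + 1 = 5)
R = -108 (R = 22 + 5*(-26) = 22 - 130 = -108)
N = 2*I*√87 (N = 2*√(21 - 108) = 2*√(-87) = 2*(I*√87) = 2*I*√87 ≈ 18.655*I)
g = 324
N*g = (2*I*√87)*324 = 648*I*√87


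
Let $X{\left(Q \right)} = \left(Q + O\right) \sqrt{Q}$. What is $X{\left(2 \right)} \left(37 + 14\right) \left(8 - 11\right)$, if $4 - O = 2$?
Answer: $- 612 \sqrt{2} \approx -865.5$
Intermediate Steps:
$O = 2$ ($O = 4 - 2 = 2$)
$X{\left(Q \right)} = \sqrt{Q} \left(2 + Q\right)$ ($X{\left(Q \right)} = \left(Q + 2\right) \sqrt{Q} = \left(2 + Q\right) \sqrt{Q} = \sqrt{Q} \left(2 + Q\right)$)
$X{\left(2 \right)} \left(37 + 14\right) \left(8 - 11\right) = \sqrt{2} \left(2 + 2\right) \left(37 + 14\right) \left(8 - 11\right) = \sqrt{2} \cdot 4 \cdot 51 \left(-3\right) = 4 \sqrt{2} \left(-153\right) = - 612 \sqrt{2}$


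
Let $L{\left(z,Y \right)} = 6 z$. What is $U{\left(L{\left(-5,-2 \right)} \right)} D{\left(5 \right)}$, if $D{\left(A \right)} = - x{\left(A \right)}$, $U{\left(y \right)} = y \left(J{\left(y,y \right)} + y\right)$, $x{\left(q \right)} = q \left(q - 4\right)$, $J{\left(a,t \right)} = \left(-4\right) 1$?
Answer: $-5100$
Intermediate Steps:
$J{\left(a,t \right)} = -4$
$x{\left(q \right)} = q \left(-4 + q\right)$
$U{\left(y \right)} = y \left(-4 + y\right)$
$D{\left(A \right)} = - A \left(-4 + A\right)$
$U{\left(L{\left(-5,-2 \right)} \right)} D{\left(5 \right)} = 6 \left(-5\right) \left(-4 + 6 \left(-5\right)\right) 5 \left(4 - 5\right) = - 30 \left(-4 - 30\right) 5 \left(4 - 5\right) = \left(-30\right) \left(-34\right) 5 \left(-1\right) = 1020 \left(-5\right) = -5100$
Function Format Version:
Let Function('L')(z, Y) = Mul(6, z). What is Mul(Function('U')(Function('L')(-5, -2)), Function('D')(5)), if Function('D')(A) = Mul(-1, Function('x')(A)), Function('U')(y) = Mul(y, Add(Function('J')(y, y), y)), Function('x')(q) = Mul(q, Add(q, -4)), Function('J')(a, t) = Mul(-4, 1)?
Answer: -5100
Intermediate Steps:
Function('J')(a, t) = -4
Function('x')(q) = Mul(q, Add(-4, q))
Function('U')(y) = Mul(y, Add(-4, y))
Function('D')(A) = Mul(-1, A, Add(-4, A)) (Function('D')(A) = Mul(-1, Mul(A, Add(-4, A))) = Mul(-1, A, Add(-4, A)))
Mul(Function('U')(Function('L')(-5, -2)), Function('D')(5)) = Mul(Mul(Mul(6, -5), Add(-4, Mul(6, -5))), Mul(5, Add(4, Mul(-1, 5)))) = Mul(Mul(-30, Add(-4, -30)), Mul(5, Add(4, -5))) = Mul(Mul(-30, -34), Mul(5, -1)) = Mul(1020, -5) = -5100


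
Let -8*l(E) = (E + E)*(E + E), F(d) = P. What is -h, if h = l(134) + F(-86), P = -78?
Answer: 9056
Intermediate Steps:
F(d) = -78
l(E) = -E²/2 (l(E) = -(E + E)*(E + E)/8 = -2*E*2*E/8 = -E²/2)
h = -9056 (h = -½*134² - 78 = -½*17956 - 78 = -8978 - 78 = -9056)
-h = -1*(-9056) = 9056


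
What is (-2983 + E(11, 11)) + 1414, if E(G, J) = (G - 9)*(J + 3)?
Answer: -1541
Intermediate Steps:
E(G, J) = (-9 + G)*(3 + J)
(-2983 + E(11, 11)) + 1414 = (-2983 + (-27 - 9*11 + 3*11 + 11*11)) + 1414 = (-2983 + (-27 - 99 + 33 + 121)) + 1414 = (-2983 + 28) + 1414 = -2955 + 1414 = -1541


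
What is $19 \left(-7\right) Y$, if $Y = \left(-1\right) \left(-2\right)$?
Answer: $-266$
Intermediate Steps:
$Y = 2$
$19 \left(-7\right) Y = 19 \left(-7\right) 2 = \left(-133\right) 2 = -266$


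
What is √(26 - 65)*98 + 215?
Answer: 215 + 98*I*√39 ≈ 215.0 + 612.01*I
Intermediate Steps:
√(26 - 65)*98 + 215 = √(-39)*98 + 215 = (I*√39)*98 + 215 = 98*I*√39 + 215 = 215 + 98*I*√39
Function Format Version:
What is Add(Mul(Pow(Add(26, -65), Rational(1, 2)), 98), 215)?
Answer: Add(215, Mul(98, I, Pow(39, Rational(1, 2)))) ≈ Add(215.00, Mul(612.01, I))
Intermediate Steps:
Add(Mul(Pow(Add(26, -65), Rational(1, 2)), 98), 215) = Add(Mul(Pow(-39, Rational(1, 2)), 98), 215) = Add(Mul(Mul(I, Pow(39, Rational(1, 2))), 98), 215) = Add(Mul(98, I, Pow(39, Rational(1, 2))), 215) = Add(215, Mul(98, I, Pow(39, Rational(1, 2))))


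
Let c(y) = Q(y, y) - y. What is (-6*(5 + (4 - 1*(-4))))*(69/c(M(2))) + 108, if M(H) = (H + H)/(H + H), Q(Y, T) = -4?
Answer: 5922/5 ≈ 1184.4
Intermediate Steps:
M(H) = 1 (M(H) = (2*H)/((2*H)) = (2*H)*(1/(2*H)) = 1)
c(y) = -4 - y
(-6*(5 + (4 - 1*(-4))))*(69/c(M(2))) + 108 = (-6*(5 + (4 - 1*(-4))))*(69/(-4 - 1*1)) + 108 = (-6*(5 + (4 + 4)))*(69/(-4 - 1)) + 108 = (-6*(5 + 8))*(69/(-5)) + 108 = (-6*13)*(69*(-⅕)) + 108 = -78*(-69/5) + 108 = 5382/5 + 108 = 5922/5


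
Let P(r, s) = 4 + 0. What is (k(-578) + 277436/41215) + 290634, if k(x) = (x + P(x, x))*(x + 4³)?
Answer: 24138666486/41215 ≈ 5.8568e+5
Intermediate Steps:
P(r, s) = 4
k(x) = (4 + x)*(64 + x) (k(x) = (x + 4)*(x + 4³) = (4 + x)*(x + 64) = (4 + x)*(64 + x))
(k(-578) + 277436/41215) + 290634 = ((256 + (-578)² + 68*(-578)) + 277436/41215) + 290634 = ((256 + 334084 - 39304) + 277436*(1/41215)) + 290634 = (295036 + 277436/41215) + 290634 = 12160186176/41215 + 290634 = 24138666486/41215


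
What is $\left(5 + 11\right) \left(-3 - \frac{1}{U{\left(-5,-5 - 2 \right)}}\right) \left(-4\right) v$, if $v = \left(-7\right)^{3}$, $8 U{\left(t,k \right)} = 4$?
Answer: $-109760$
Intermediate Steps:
$U{\left(t,k \right)} = \frac{1}{2}$ ($U{\left(t,k \right)} = \frac{1}{8} \cdot 4 = \frac{1}{2}$)
$v = -343$
$\left(5 + 11\right) \left(-3 - \frac{1}{U{\left(-5,-5 - 2 \right)}}\right) \left(-4\right) v = \left(5 + 11\right) \left(-3 - \frac{1}{\frac{1}{2}}\right) \left(-4\right) \left(-343\right) = 16 \left(-3 - 2\right) \left(-4\right) \left(-343\right) = 16 \left(\left(-5\right) \left(-4\right)\right) \left(-343\right) = 16 \cdot 20 \left(-343\right) = 320 \left(-343\right) = -109760$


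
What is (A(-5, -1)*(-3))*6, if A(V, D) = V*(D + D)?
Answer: -180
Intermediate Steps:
A(V, D) = 2*D*V (A(V, D) = V*(2*D) = 2*D*V)
(A(-5, -1)*(-3))*6 = ((2*(-1)*(-5))*(-3))*6 = (10*(-3))*6 = -30*6 = -180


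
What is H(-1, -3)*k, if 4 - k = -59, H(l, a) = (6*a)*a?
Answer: 3402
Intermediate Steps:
H(l, a) = 6*a²
k = 63 (k = 4 - 1*(-59) = 4 + 59 = 63)
H(-1, -3)*k = (6*(-3)²)*63 = (6*9)*63 = 54*63 = 3402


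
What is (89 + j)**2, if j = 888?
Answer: 954529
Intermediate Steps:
(89 + j)**2 = (89 + 888)**2 = 977**2 = 954529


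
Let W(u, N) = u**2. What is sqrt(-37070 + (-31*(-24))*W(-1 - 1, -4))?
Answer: I*sqrt(34094) ≈ 184.65*I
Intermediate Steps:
sqrt(-37070 + (-31*(-24))*W(-1 - 1, -4)) = sqrt(-37070 + (-31*(-24))*(-1 - 1)**2) = sqrt(-37070 + 744*(-2)**2) = sqrt(-37070 + 744*4) = sqrt(-37070 + 2976) = sqrt(-34094) = I*sqrt(34094)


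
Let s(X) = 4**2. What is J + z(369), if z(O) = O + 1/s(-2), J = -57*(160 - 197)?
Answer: 39649/16 ≈ 2478.1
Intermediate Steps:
s(X) = 16
J = 2109 (J = -57*(-37) = 2109)
z(O) = 1/16 + O (z(O) = O + 1/16 = 1/16 + O)
J + z(369) = 2109 + (1/16 + 369) = 2109 + 5905/16 = 39649/16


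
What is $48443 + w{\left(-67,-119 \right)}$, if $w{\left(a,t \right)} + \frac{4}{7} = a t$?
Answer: $\frac{394908}{7} \approx 56415.0$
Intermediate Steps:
$w{\left(a,t \right)} = - \frac{4}{7} + a t$
$48443 + w{\left(-67,-119 \right)} = 48443 - - \frac{55807}{7} = 48443 + \left(- \frac{4}{7} + 7973\right) = 48443 + \frac{55807}{7} = \frac{394908}{7}$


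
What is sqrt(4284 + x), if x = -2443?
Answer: sqrt(1841) ≈ 42.907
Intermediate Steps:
sqrt(4284 + x) = sqrt(4284 - 2443) = sqrt(1841)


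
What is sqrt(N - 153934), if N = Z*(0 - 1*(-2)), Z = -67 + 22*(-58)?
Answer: 2*I*sqrt(39155) ≈ 395.75*I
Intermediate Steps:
Z = -1343 (Z = -67 - 1276 = -1343)
N = -2686 (N = -1343*(0 - 1*(-2)) = -1343*(0 + 2) = -1343*2 = -2686)
sqrt(N - 153934) = sqrt(-2686 - 153934) = sqrt(-156620) = 2*I*sqrt(39155)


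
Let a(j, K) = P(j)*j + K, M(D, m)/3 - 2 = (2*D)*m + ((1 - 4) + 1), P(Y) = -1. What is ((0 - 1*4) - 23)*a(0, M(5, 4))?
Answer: -3240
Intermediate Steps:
M(D, m) = 6*D*m (M(D, m) = 6 + 3*((2*D)*m + ((1 - 4) + 1)) = 6 + 3*(2*D*m + (-3 + 1)) = 6 + 3*(2*D*m - 2) = 6 + 3*(-2 + 2*D*m) = 6 + (-6 + 6*D*m) = 6*D*m)
a(j, K) = K - j (a(j, K) = -j + K = K - j)
((0 - 1*4) - 23)*a(0, M(5, 4)) = ((0 - 1*4) - 23)*(6*5*4 - 1*0) = ((0 - 4) - 23)*(120 + 0) = (-4 - 23)*120 = -27*120 = -3240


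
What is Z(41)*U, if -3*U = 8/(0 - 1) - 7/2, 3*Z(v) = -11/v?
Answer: -253/738 ≈ -0.34282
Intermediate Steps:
Z(v) = -11/(3*v) (Z(v) = (-11/v)/3 = -11/(3*v))
U = 23/6 (U = -(8/(0 - 1) - 7/2)/3 = -(8/(-1) - 7*1/2)/3 = -(8*(-1) - 7/2)/3 = -(-8 - 7/2)/3 = -1/3*(-23/2) = 23/6 ≈ 3.8333)
Z(41)*U = -11/3/41*(23/6) = -11/3*1/41*(23/6) = -11/123*23/6 = -253/738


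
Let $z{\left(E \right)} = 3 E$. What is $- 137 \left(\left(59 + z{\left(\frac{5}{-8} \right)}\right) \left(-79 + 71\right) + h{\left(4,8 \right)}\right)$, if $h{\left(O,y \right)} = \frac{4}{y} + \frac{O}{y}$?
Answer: $62472$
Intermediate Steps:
$- 137 \left(\left(59 + z{\left(\frac{5}{-8} \right)}\right) \left(-79 + 71\right) + h{\left(4,8 \right)}\right) = - 137 \left(\left(59 + 3 \frac{5}{-8}\right) \left(-79 + 71\right) + \frac{4 + 4}{8}\right) = - 137 \left(\left(59 + 3 \cdot 5 \left(- \frac{1}{8}\right)\right) \left(-8\right) + \frac{1}{8} \cdot 8\right) = - 137 \left(\left(59 + 3 \left(- \frac{5}{8}\right)\right) \left(-8\right) + 1\right) = - 137 \left(\left(59 - \frac{15}{8}\right) \left(-8\right) + 1\right) = - 137 \left(\frac{457}{8} \left(-8\right) + 1\right) = - 137 \left(-457 + 1\right) = \left(-137\right) \left(-456\right) = 62472$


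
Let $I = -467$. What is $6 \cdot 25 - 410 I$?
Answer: $191620$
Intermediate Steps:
$6 \cdot 25 - 410 I = 6 \cdot 25 - -191470 = 150 + 191470 = 191620$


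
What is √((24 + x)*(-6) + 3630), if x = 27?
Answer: 2*√831 ≈ 57.654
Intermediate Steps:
√((24 + x)*(-6) + 3630) = √((24 + 27)*(-6) + 3630) = √(51*(-6) + 3630) = √(-306 + 3630) = √3324 = 2*√831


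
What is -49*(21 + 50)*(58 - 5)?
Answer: -184387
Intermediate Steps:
-49*(21 + 50)*(58 - 5) = -3479*53 = -49*3763 = -184387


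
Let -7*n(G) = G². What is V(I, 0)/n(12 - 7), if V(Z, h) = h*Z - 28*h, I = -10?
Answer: 0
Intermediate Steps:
V(Z, h) = -28*h + Z*h (V(Z, h) = Z*h - 28*h = -28*h + Z*h)
n(G) = -G²/7
V(I, 0)/n(12 - 7) = (0*(-28 - 10))/((-(12 - 7)²/7)) = (0*(-38))/((-⅐*5²)) = 0/((-⅐*25)) = 0/(-25/7) = 0*(-7/25) = 0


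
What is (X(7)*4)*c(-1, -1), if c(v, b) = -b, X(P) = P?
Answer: 28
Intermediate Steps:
(X(7)*4)*c(-1, -1) = (7*4)*(-1*(-1)) = 28*1 = 28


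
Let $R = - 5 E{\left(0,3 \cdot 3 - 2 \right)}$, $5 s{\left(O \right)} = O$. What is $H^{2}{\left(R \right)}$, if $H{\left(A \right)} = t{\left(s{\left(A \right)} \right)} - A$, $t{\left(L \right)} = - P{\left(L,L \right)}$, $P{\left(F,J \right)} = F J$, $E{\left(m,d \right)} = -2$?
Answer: $196$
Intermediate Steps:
$s{\left(O \right)} = \frac{O}{5}$
$t{\left(L \right)} = - L^{2}$ ($t{\left(L \right)} = - L L = - L^{2}$)
$R = 10$ ($R = - 5 \left(-2\right) = \left(-1\right) \left(-10\right) = 10$)
$H{\left(A \right)} = - A - \frac{A^{2}}{25}$ ($H{\left(A \right)} = - \left(\frac{A}{5}\right)^{2} - A = - \frac{A^{2}}{25} - A = - A - \frac{A^{2}}{25}$)
$H^{2}{\left(R \right)} = \left(\frac{1}{25} \cdot 10 \left(-25 - 10\right)\right)^{2} = \left(\frac{1}{25} \cdot 10 \left(-35\right)\right)^{2} = \left(-14\right)^{2} = 196$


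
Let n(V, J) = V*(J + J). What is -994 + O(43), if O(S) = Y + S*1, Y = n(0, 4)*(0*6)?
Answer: -951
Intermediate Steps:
n(V, J) = 2*J*V (n(V, J) = V*(2*J) = 2*J*V)
Y = 0 (Y = (2*4*0)*(0*6) = 0*0 = 0)
O(S) = S (O(S) = 0 + S*1 = 0 + S = S)
-994 + O(43) = -994 + 43 = -951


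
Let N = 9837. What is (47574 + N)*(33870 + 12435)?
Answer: 2658416355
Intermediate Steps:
(47574 + N)*(33870 + 12435) = (47574 + 9837)*(33870 + 12435) = 57411*46305 = 2658416355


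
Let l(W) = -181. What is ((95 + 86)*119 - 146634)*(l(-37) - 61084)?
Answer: 7663945175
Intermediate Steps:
((95 + 86)*119 - 146634)*(l(-37) - 61084) = ((95 + 86)*119 - 146634)*(-181 - 61084) = (181*119 - 146634)*(-61265) = (21539 - 146634)*(-61265) = -125095*(-61265) = 7663945175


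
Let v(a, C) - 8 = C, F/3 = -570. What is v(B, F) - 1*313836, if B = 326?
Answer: -315538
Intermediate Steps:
F = -1710 (F = 3*(-570) = -1710)
v(a, C) = 8 + C
v(B, F) - 1*313836 = (8 - 1710) - 1*313836 = -1702 - 313836 = -315538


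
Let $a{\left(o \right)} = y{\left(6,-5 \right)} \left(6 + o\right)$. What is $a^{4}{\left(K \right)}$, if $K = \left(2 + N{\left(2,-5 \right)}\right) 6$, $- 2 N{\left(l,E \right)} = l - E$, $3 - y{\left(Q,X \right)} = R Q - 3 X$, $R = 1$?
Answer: $8503056$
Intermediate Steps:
$y{\left(Q,X \right)} = 3 - Q + 3 X$ ($y{\left(Q,X \right)} = 3 - \left(1 Q - 3 X\right) = 3 - \left(Q - 3 X\right) = 3 - Q + 3 X$)
$N{\left(l,E \right)} = \frac{E}{2} - \frac{l}{2}$ ($N{\left(l,E \right)} = - \frac{l - E}{2} = \frac{E}{2} - \frac{l}{2}$)
$K = -9$ ($K = \left(2 + \left(\frac{1}{2} \left(-5\right) - 1\right)\right) 6 = \left(2 - \frac{7}{2}\right) 6 = \left(- \frac{3}{2}\right) 6 = -9$)
$a{\left(o \right)} = -108 - 18 o$ ($a{\left(o \right)} = \left(3 - 6 + 3 \left(-5\right)\right) \left(6 + o\right) = \left(3 - 6 - 15\right) \left(6 + o\right) = - 18 \left(6 + o\right) = -108 - 18 o$)
$a^{4}{\left(K \right)} = \left(-108 - -162\right)^{4} = \left(-108 + 162\right)^{4} = 54^{4} = 8503056$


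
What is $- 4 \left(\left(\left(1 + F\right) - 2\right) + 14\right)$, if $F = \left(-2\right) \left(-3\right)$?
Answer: $-76$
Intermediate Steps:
$F = 6$
$- 4 \left(\left(\left(1 + F\right) - 2\right) + 14\right) = - 4 \left(\left(\left(1 + 6\right) - 2\right) + 14\right) = - 4 \left(\left(7 - 2\right) + 14\right) = - 4 \left(5 + 14\right) = \left(-4\right) 19 = -76$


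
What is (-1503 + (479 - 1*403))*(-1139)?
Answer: 1625353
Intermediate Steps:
(-1503 + (479 - 1*403))*(-1139) = (-1503 + (479 - 403))*(-1139) = (-1503 + 76)*(-1139) = -1427*(-1139) = 1625353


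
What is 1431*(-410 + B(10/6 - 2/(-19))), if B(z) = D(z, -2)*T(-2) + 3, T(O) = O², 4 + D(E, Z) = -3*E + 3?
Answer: -11752803/19 ≈ -6.1857e+5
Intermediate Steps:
D(E, Z) = -1 - 3*E (D(E, Z) = -4 + (-3*E + 3) = -4 + (3 - 3*E) = -1 - 3*E)
B(z) = -1 - 12*z (B(z) = (-1 - 3*z)*(-2)² + 3 = (-1 - 3*z)*4 + 3 = (-4 - 12*z) + 3 = -1 - 12*z)
1431*(-410 + B(10/6 - 2/(-19))) = 1431*(-410 + (-1 - 12*(10/6 - 2/(-19)))) = 1431*(-410 + (-1 - 12*(10*(⅙) - 2*(-1/19)))) = 1431*(-410 + (-1 - 12*(5/3 + 2/19))) = 1431*(-410 + (-1 - 12*101/57)) = 1431*(-410 + (-1 - 404/19)) = 1431*(-410 - 423/19) = 1431*(-8213/19) = -11752803/19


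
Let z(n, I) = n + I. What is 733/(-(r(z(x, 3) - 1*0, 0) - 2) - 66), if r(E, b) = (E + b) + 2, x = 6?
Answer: -733/75 ≈ -9.7733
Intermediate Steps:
z(n, I) = I + n
r(E, b) = 2 + E + b
733/(-(r(z(x, 3) - 1*0, 0) - 2) - 66) = 733/(-((2 + ((3 + 6) - 1*0) + 0) - 2) - 66) = 733/(-((2 + (9 + 0) + 0) - 2) - 66) = 733/(-((2 + 9 + 0) - 2) - 66) = 733/(-(11 - 2) - 66) = 733/(-1*9 - 66) = 733/(-9 - 66) = 733/(-75) = 733*(-1/75) = -733/75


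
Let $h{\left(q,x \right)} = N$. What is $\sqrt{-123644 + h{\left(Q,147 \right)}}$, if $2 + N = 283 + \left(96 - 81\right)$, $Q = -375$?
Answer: $2 i \sqrt{30837} \approx 351.21 i$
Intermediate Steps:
$N = 296$ ($N = -2 + \left(283 + \left(96 - 81\right)\right) = -2 + \left(283 + 15\right) = -2 + 298 = 296$)
$h{\left(q,x \right)} = 296$
$\sqrt{-123644 + h{\left(Q,147 \right)}} = \sqrt{-123644 + 296} = \sqrt{-123348} = 2 i \sqrt{30837}$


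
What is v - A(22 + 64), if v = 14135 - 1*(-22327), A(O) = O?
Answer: 36376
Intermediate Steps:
v = 36462 (v = 14135 + 22327 = 36462)
v - A(22 + 64) = 36462 - (22 + 64) = 36462 - 1*86 = 36462 - 86 = 36376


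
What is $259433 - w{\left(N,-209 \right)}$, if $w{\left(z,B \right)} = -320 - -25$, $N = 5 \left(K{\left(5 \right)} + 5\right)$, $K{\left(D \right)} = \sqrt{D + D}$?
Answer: $259728$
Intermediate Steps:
$K{\left(D \right)} = \sqrt{2} \sqrt{D}$ ($K{\left(D \right)} = \sqrt{2 D} = \sqrt{2} \sqrt{D}$)
$N = 25 + 5 \sqrt{10}$ ($N = 5 \left(\sqrt{2} \sqrt{5} + 5\right) = 5 \left(\sqrt{10} + 5\right) = 5 \left(5 + \sqrt{10}\right) = 25 + 5 \sqrt{10} \approx 40.811$)
$w{\left(z,B \right)} = -295$ ($w{\left(z,B \right)} = -320 + 25 = -295$)
$259433 - w{\left(N,-209 \right)} = 259433 - -295 = 259433 + 295 = 259728$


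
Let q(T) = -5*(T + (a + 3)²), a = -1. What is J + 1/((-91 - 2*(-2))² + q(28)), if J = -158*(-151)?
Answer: 176763923/7409 ≈ 23858.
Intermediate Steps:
q(T) = -20 - 5*T (q(T) = -5*(T + (-1 + 3)²) = -5*(T + 2²) = -5*(T + 4) = -5*(4 + T) = -20 - 5*T)
J = 23858
J + 1/((-91 - 2*(-2))² + q(28)) = 23858 + 1/((-91 - 2*(-2))² + (-20 - 5*28)) = 23858 + 1/((-91 + 4)² + (-20 - 140)) = 23858 + 1/((-87)² - 160) = 23858 + 1/(7569 - 160) = 23858 + 1/7409 = 176763923/7409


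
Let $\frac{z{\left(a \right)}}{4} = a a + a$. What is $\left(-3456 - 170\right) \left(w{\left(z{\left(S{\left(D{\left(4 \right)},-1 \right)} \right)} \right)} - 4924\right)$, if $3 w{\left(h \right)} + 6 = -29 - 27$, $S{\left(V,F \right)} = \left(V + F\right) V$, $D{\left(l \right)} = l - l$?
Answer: $\frac{53788084}{3} \approx 1.7929 \cdot 10^{7}$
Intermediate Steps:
$D{\left(l \right)} = 0$
$S{\left(V,F \right)} = V \left(F + V\right)$ ($S{\left(V,F \right)} = \left(F + V\right) V = V \left(F + V\right)$)
$z{\left(a \right)} = 4 a + 4 a^{2}$ ($z{\left(a \right)} = 4 \left(a a + a\right) = 4 \left(a^{2} + a\right) = 4 \left(a + a^{2}\right) = 4 a + 4 a^{2}$)
$w{\left(h \right)} = - \frac{62}{3}$ ($w{\left(h \right)} = -2 + \frac{-29 - 27}{3} = -2 + \frac{1}{3} \left(-56\right) = -2 - \frac{56}{3} = - \frac{62}{3}$)
$\left(-3456 - 170\right) \left(w{\left(z{\left(S{\left(D{\left(4 \right)},-1 \right)} \right)} \right)} - 4924\right) = \left(-3456 - 170\right) \left(- \frac{62}{3} - 4924\right) = \left(-3626\right) \left(- \frac{14834}{3}\right) = \frac{53788084}{3}$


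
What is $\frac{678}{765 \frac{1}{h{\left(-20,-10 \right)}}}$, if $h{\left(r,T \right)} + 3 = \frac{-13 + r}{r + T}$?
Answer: $- \frac{2147}{1275} \approx -1.6839$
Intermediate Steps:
$h{\left(r,T \right)} = -3 + \frac{-13 + r}{T + r}$ ($h{\left(r,T \right)} = -3 + \frac{-13 + r}{r + T} = -3 + \frac{-13 + r}{T + r}$)
$\frac{678}{765 \frac{1}{h{\left(-20,-10 \right)}}} = \frac{678}{765 \frac{1}{\frac{1}{-10 - 20} \left(-13 - -30 - -40\right)}} = \frac{678}{765 \frac{1}{\frac{1}{-30} \left(-13 + 30 + 40\right)}} = \frac{678}{765 \frac{1}{\left(- \frac{1}{30}\right) 57}} = \frac{678}{765 \frac{1}{- \frac{19}{10}}} = \frac{678}{765 \left(- \frac{10}{19}\right)} = \frac{678}{- \frac{7650}{19}} = 678 \left(- \frac{19}{7650}\right) = - \frac{2147}{1275}$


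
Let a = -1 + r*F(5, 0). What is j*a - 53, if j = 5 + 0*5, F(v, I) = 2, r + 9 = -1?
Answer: -158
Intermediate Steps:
r = -10 (r = -9 - 1 = -10)
j = 5 (j = 5 + 0 = 5)
a = -21 (a = -1 - 10*2 = -1 - 20 = -21)
j*a - 53 = 5*(-21) - 53 = -105 - 53 = -158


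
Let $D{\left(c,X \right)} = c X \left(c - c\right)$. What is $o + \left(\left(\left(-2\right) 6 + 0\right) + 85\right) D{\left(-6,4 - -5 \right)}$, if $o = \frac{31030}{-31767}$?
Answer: $- \frac{31030}{31767} \approx -0.9768$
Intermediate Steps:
$D{\left(c,X \right)} = 0$ ($D{\left(c,X \right)} = X c 0 = 0$)
$o = - \frac{31030}{31767}$ ($o = 31030 \left(- \frac{1}{31767}\right) = - \frac{31030}{31767} \approx -0.9768$)
$o + \left(\left(\left(-2\right) 6 + 0\right) + 85\right) D{\left(-6,4 - -5 \right)} = - \frac{31030}{31767} + \left(\left(\left(-2\right) 6 + 0\right) + 85\right) 0 = - \frac{31030}{31767} + \left(\left(-12 + 0\right) + 85\right) 0 = - \frac{31030}{31767} + \left(-12 + 85\right) 0 = - \frac{31030}{31767} + 73 \cdot 0 = - \frac{31030}{31767} + 0 = - \frac{31030}{31767}$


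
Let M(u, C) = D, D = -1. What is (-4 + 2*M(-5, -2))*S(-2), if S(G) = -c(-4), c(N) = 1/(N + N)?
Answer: -¾ ≈ -0.75000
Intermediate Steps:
M(u, C) = -1
c(N) = 1/(2*N)
S(G) = ⅛ (S(G) = -1/(2*(-4)) = -(-1)/(2*4) = -1*(-⅛) = ⅛)
(-4 + 2*M(-5, -2))*S(-2) = (-4 + 2*(-1))*(⅛) = (-4 - 2)*(⅛) = -6*⅛ = -¾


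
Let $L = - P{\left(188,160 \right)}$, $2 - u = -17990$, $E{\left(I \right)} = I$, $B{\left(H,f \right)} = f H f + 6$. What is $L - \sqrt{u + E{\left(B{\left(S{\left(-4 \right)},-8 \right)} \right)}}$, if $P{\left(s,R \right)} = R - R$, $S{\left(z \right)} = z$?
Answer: $- \sqrt{17742} \approx -133.2$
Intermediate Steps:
$B{\left(H,f \right)} = 6 + H f^{2}$ ($B{\left(H,f \right)} = H f f + 6 = H f^{2} + 6 = 6 + H f^{2}$)
$u = 17992$ ($u = 2 - -17990 = 2 + 17990 = 17992$)
$P{\left(s,R \right)} = 0$
$L = 0$ ($L = \left(-1\right) 0 = 0$)
$L - \sqrt{u + E{\left(B{\left(S{\left(-4 \right)},-8 \right)} \right)}} = 0 - \sqrt{17992 + \left(6 - 4 \left(-8\right)^{2}\right)} = 0 - \sqrt{17992 + \left(6 - 256\right)} = 0 - \sqrt{17992 - 250} = 0 - \sqrt{17742} = - \sqrt{17742}$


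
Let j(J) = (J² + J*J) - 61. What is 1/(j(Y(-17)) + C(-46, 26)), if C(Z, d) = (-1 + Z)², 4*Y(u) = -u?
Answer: 8/17473 ≈ 0.00045785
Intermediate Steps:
Y(u) = -u/4 (Y(u) = (-u)/4 = -u/4)
j(J) = -61 + 2*J² (j(J) = (J² + J²) - 61 = 2*J² - 61 = -61 + 2*J²)
1/(j(Y(-17)) + C(-46, 26)) = 1/((-61 + 2*(-¼*(-17))²) + (-1 - 46)²) = 1/((-61 + 2*(17/4)²) + (-47)²) = 1/((-61 + 2*(289/16)) + 2209) = 1/((-61 + 289/8) + 2209) = 1/(-199/8 + 2209) = 1/(17473/8) = 8/17473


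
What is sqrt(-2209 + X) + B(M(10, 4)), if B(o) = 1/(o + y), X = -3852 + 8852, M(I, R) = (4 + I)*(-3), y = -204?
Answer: -1/246 + sqrt(2791) ≈ 52.826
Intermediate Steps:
M(I, R) = -12 - 3*I
X = 5000
B(o) = 1/(-204 + o) (B(o) = 1/(o - 204) = 1/(-204 + o))
sqrt(-2209 + X) + B(M(10, 4)) = sqrt(-2209 + 5000) + 1/(-204 + (-12 - 3*10)) = sqrt(2791) + 1/(-204 + (-12 - 30)) = sqrt(2791) + 1/(-204 - 42) = sqrt(2791) + 1/(-246) = sqrt(2791) - 1/246 = -1/246 + sqrt(2791)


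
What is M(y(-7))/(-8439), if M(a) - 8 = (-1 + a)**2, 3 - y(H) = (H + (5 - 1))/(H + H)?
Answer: -731/551348 ≈ -0.0013258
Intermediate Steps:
y(H) = 3 - (4 + H)/(2*H) (y(H) = 3 - (H + (5 - 1))/(H + H) = 3 - (H + 4)/(2*H) = 3 - (4 + H)*1/(2*H) = 3 - (4 + H)/(2*H))
M(a) = 8 + (-1 + a)**2
M(y(-7))/(-8439) = (8 + (-1 + (5/2 - 2/(-7)))**2)/(-8439) = (8 + (-1 + (5/2 - 2*(-1/7)))**2)*(-1/8439) = (8 + (-1 + (5/2 + 2/7))**2)*(-1/8439) = (8 + (-1 + 39/14)**2)*(-1/8439) = (8 + (25/14)**2)*(-1/8439) = (8 + 625/196)*(-1/8439) = (2193/196)*(-1/8439) = -731/551348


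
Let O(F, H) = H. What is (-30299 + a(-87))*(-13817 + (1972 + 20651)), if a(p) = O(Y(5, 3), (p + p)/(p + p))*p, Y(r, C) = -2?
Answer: -267579116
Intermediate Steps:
a(p) = p (a(p) = ((p + p)/(p + p))*p = ((2*p)/((2*p)))*p = ((2*p)*(1/(2*p)))*p = 1*p = p)
(-30299 + a(-87))*(-13817 + (1972 + 20651)) = (-30299 - 87)*(-13817 + (1972 + 20651)) = -30386*(-13817 + 22623) = -30386*8806 = -267579116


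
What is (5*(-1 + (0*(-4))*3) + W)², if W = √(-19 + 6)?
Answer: (5 - I*√13)² ≈ 12.0 - 36.056*I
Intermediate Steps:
W = I*√13 (W = √(-13) = I*√13 ≈ 3.6056*I)
(5*(-1 + (0*(-4))*3) + W)² = (5*(-1 + (0*(-4))*3) + I*√13)² = (5*(-1 + 0*3) + I*√13)² = (5*(-1 + 0) + I*√13)² = (5*(-1) + I*√13)² = (-5 + I*√13)²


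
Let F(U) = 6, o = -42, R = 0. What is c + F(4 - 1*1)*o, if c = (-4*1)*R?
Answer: -252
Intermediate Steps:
c = 0 (c = -4*1*0 = -4*0 = 0)
c + F(4 - 1*1)*o = 0 + 6*(-42) = 0 - 252 = -252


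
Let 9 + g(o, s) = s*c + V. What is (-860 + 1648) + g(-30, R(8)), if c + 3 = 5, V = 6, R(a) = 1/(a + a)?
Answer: 6281/8 ≈ 785.13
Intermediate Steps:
R(a) = 1/(2*a)
c = 2 (c = -3 + 5 = 2)
g(o, s) = -3 + 2*s (g(o, s) = -9 + (s*2 + 6) = -9 + (2*s + 6) = -9 + (6 + 2*s) = -3 + 2*s)
(-860 + 1648) + g(-30, R(8)) = (-860 + 1648) + (-3 + 2*((½)/8)) = 788 + (-3 + 2*((½)*(⅛))) = 788 + (-3 + 2*(1/16)) = 788 + (-3 + ⅛) = 788 - 23/8 = 6281/8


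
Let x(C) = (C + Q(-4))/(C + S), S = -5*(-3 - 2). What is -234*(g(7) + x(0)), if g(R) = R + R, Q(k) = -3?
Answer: -81198/25 ≈ -3247.9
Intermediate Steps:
g(R) = 2*R
S = 25 (S = -5*(-5) = -1*(-25) = 25)
x(C) = (-3 + C)/(25 + C) (x(C) = (C - 3)/(C + 25) = (-3 + C)/(25 + C))
-234*(g(7) + x(0)) = -234*(2*7 + (-3 + 0)/(25 + 0)) = -234*(14 - 3/25) = -234*347/25 = -81198/25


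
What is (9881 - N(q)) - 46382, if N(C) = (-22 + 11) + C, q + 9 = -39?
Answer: -36442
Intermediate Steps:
q = -48 (q = -9 - 39 = -48)
N(C) = -11 + C
(9881 - N(q)) - 46382 = (9881 - (-11 - 48)) - 46382 = (9881 - 1*(-59)) - 46382 = (9881 + 59) - 46382 = 9940 - 46382 = -36442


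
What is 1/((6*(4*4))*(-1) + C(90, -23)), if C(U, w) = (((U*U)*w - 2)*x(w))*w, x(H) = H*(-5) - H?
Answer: 1/591322452 ≈ 1.6911e-9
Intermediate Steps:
x(H) = -6*H (x(H) = -5*H - H = -6*H)
C(U, w) = -6*w²*(-2 + w*U²) (C(U, w) = (((U*U)*w - 2)*(-6*w))*w = ((U²*w - 2)*(-6*w))*w = ((w*U² - 2)*(-6*w))*w = ((-2 + w*U²)*(-6*w))*w = (-6*w*(-2 + w*U²))*w = -6*w²*(-2 + w*U²))
1/((6*(4*4))*(-1) + C(90, -23)) = 1/((6*(4*4))*(-1) + 6*(-23)²*(2 - 1*(-23)*90²)) = 1/((6*16)*(-1) + 6*529*(2 - 1*(-23)*8100)) = 1/(96*(-1) + 6*529*(2 + 186300)) = 1/(-96 + 6*529*186302) = 1/(-96 + 591322548) = 1/591322452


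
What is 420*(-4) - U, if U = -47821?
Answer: 46141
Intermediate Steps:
420*(-4) - U = 420*(-4) - 1*(-47821) = -1680 + 47821 = 46141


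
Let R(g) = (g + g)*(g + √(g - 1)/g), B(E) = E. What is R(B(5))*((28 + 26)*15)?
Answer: 43740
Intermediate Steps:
R(g) = 2*g*(g + √(-1 + g)/g) (R(g) = (2*g)*(g + √(-1 + g)/g) = 2*g*(g + √(-1 + g)/g))
R(B(5))*((28 + 26)*15) = (2*5² + 2*√(-1 + 5))*((28 + 26)*15) = (2*25 + 2*√4)*(54*15) = (50 + 2*2)*810 = (50 + 4)*810 = 54*810 = 43740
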